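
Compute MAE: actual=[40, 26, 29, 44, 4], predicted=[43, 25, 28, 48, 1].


Absolute errors: |40-43|=3, |26-25|=1, |29-28|=1, |44-48|=4, |4-1|=3
Sum = 12
MAE = 12/5 = 12/5

12/5


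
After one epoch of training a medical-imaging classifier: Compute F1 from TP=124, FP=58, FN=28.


Precision = 124/182 = 0.6813
Recall = 124/152 = 0.8158
F1 = 2·P·R/(P+R) = 2·TP/(2·TP+FP+FN) = 248/(248+58+28) = 248/334 = 0.7425

0.7425


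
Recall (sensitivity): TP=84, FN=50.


Recall = TP/(TP+FN)
= 84/(84+50)
= 84/134 = 62.69%

62.69%


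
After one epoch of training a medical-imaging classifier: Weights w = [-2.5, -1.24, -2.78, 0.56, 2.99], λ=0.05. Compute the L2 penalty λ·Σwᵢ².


‖w‖₂² = (-2.5)² + (-1.24)² + (-2.78)² + (0.56)² + (2.99)²
     = 6.25 + 1.5376 + 7.7284 + 0.3136 + 8.9401
     = 24.7697
λ·‖w‖₂² = 0.05·24.7697 = 1.238485

1.238485


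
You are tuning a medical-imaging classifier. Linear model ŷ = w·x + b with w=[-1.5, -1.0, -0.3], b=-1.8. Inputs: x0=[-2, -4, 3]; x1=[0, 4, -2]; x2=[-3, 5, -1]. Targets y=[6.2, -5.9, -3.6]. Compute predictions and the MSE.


ŷ0 = (-1.5)·(-2) + (-1.0)·(-4) + (-0.3)·(3) - 1.8 = 4.3
ŷ1 = (-1.5)·(0) + (-1.0)·(4) + (-0.3)·(-2) - 1.8 = -5.2
ŷ2 = (-1.5)·(-3) + (-1.0)·(5) + (-0.3)·(-1) - 1.8 = -2.0
errors² = [3.61, 0.49, 2.56]
MSE = 6.6600/3 = 2.22

2.22


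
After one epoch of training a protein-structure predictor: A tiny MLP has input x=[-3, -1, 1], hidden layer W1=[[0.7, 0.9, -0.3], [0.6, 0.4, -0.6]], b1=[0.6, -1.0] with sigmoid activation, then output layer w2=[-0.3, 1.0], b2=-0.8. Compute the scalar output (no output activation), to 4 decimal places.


z1[0] = (0.7)·(-3) + (0.9)·(-1) + (-0.3)·(1) + 0.6 = -2.7
z1[1] = (0.6)·(-3) + (0.4)·(-1) + (-0.6)·(1) - 1.0 = -3.8
h = sigmoid(z1) = [0.063, 0.0219]
output = (-0.3)·(0.063) + (1.0)·(0.0219) - 0.8 = -0.797

-0.797


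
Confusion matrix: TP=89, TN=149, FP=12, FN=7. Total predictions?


Total = TP + TN + FP + FN
= 89 + 149 + 12 + 7
= 257
(Predicted positive: 101, predicted negative: 156)

257


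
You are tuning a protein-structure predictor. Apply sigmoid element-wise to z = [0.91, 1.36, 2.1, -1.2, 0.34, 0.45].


σ(0.91) = 1/(1+e^-0.91) = 0.713
σ(1.36) = 1/(1+e^-1.36) = 0.7958
σ(2.1) = 1/(1+e^-2.1) = 0.8909
σ(-1.2) = 1/(1+e^1.2) = 0.2315
σ(0.34) = 1/(1+e^-0.34) = 0.5842
σ(0.45) = 1/(1+e^-0.45) = 0.6106
result = [0.713, 0.7958, 0.8909, 0.2315, 0.5842, 0.6106]

[0.713, 0.7958, 0.8909, 0.2315, 0.5842, 0.6106]


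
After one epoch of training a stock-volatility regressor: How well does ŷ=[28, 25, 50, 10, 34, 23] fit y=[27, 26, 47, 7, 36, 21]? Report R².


ȳ = 27.3333
SS_res = Σ(y-ŷ)² = 28
SS_tot = Σ(y-ȳ)² = 917.33
R² = 1 - SS_res/SS_tot = 1 - 0.0305 = 0.9695

0.9695


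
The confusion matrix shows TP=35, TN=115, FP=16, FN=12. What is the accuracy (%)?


Accuracy = (TP+TN)/(TP+TN+FP+FN)
= (35+115)/(178)
= 150/178 = 84.27%

84.27%


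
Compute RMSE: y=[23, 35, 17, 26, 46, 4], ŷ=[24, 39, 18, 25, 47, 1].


MSE = 29/6 = 4.8333
RMSE = √(29/6) = 2.1985

2.1985


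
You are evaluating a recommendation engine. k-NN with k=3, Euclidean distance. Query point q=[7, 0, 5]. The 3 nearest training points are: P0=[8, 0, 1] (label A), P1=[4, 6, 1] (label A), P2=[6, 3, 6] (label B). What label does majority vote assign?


d(q,P0) = 4.1231  (label A)
d(q,P1) = 7.8102  (label A)
d(q,P2) = 3.3166  (label B)
Votes: A=2, B=1
Majority → A

A


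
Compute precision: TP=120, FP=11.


Precision = TP/(TP+FP)
= 120/(120+11)
= 120/131 = 91.6%

91.6%


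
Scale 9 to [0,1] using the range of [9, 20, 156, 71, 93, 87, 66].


min=9, max=156
(9-9)/(156-9) = 0/147 = 0.0

0.0


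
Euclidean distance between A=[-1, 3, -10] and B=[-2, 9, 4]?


d = √((-1+ 2)² + (3-9)² + (-10-4)²)
  = √(1 + 36 + 196)
  = √233 = 15.2643

15.2643


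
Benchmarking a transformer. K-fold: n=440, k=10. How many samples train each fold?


Fold size = 440/10 = 44
Training per fold = 440 - 44 = 396

396


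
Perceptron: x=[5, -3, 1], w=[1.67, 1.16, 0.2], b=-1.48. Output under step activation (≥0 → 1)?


z = (5)·(1.67) + (-3)·(1.16) + (1)·(0.2) - 1.48
  = 3.59
step(z) = 1 (z≥0)

1


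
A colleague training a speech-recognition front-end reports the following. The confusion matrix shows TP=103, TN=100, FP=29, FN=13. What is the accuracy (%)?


Accuracy = (TP+TN)/(TP+TN+FP+FN)
= (103+100)/(245)
= 203/245 = 82.86%

82.86%


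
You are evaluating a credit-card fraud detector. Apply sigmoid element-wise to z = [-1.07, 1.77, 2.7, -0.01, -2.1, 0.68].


σ(-1.07) = 1/(1+e^1.07) = 0.2554
σ(1.77) = 1/(1+e^-1.77) = 0.8545
σ(2.7) = 1/(1+e^-2.7) = 0.937
σ(-0.01) = 1/(1+e^0.01) = 0.4975
σ(-2.1) = 1/(1+e^2.1) = 0.1091
σ(0.68) = 1/(1+e^-0.68) = 0.6637
result = [0.2554, 0.8545, 0.937, 0.4975, 0.1091, 0.6637]

[0.2554, 0.8545, 0.937, 0.4975, 0.1091, 0.6637]


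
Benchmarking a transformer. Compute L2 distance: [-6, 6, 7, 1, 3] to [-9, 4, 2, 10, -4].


d = √((-6+ 9)² + (6-4)² + (7-2)² + (1-10)² + (3+ 4)²)
  = √(9 + 4 + 25 + 81 + 49)
  = √168 = 12.9615

12.9615


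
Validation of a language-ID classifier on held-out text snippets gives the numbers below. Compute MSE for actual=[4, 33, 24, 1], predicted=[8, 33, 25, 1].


Squared errors: (4-8)²=16, (33-33)²=0, (24-25)²=1, (1-1)²=0
Sum = 17
MSE = 17/4 = 17/4

17/4


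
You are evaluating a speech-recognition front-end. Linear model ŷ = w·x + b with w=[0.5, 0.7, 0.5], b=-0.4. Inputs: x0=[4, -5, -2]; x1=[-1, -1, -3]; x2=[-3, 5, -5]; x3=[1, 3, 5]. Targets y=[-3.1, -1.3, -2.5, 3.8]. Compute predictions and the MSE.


ŷ0 = (0.5)·(4) + (0.7)·(-5) + (0.5)·(-2) - 0.4 = -2.9
ŷ1 = (0.5)·(-1) + (0.7)·(-1) + (0.5)·(-3) - 0.4 = -3.1
ŷ2 = (0.5)·(-3) + (0.7)·(5) + (0.5)·(-5) - 0.4 = -0.9
ŷ3 = (0.5)·(1) + (0.7)·(3) + (0.5)·(5) - 0.4 = 4.7
errors² = [0.04, 3.24, 2.56, 0.81]
MSE = 6.6500/4 = 1.6625

1.6625


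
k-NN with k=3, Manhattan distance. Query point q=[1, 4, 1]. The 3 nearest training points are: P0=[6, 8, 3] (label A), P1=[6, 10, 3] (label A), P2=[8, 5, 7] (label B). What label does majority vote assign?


d(q,P0) = 11  (label A)
d(q,P1) = 13  (label A)
d(q,P2) = 14  (label B)
Votes: A=2, B=1
Majority → A

A


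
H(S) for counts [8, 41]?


Probabilities: [8/49, 41/49] ≈ [0.1633, 0.8367]
H = -((8/49)·log₂(8/49) + (41/49)·log₂(41/49))
  = 0.6421 bits

0.6421 bits


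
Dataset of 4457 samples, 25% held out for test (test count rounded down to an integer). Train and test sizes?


Test = ⌊4457·25/100⌋ = 1114
Train = 4457 - 1114 = 3343

Train: 3343, Test: 1114


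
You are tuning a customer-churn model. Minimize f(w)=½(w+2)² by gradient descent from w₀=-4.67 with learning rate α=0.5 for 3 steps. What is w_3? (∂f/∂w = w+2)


step 1: grad = -4.67+2 = -2.67; w = -4.67 - 0.5·(-2.67) = -3.335
step 2: grad = -3.335+2 = -1.335; w = -3.335 - 0.5·(-1.335) = -2.6675
step 3: grad = -2.6675+2 = -0.6675; w = -2.6675 - 0.5·(-0.6675) = -2.33375

-2.33375


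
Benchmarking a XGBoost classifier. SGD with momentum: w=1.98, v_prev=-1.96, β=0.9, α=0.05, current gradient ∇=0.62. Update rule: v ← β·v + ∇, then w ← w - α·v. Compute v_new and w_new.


v_new = 0.9·-1.96 + 0.62 = -1.764 + 0.62 = -1.144
w_new = 1.98 - 0.05·-1.144 = 1.98 + 0.0572 = 2.0372

v_new=-1.144, w_new=2.0372


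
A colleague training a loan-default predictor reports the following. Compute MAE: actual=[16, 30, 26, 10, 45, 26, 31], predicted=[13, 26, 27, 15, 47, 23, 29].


Absolute errors: |16-13|=3, |30-26|=4, |26-27|=1, |10-15|=5, |45-47|=2, |26-23|=3, |31-29|=2
Sum = 20
MAE = 20/7 = 20/7

20/7


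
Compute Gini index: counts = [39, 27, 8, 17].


Probabilities: [39/91, 27/91, 8/91, 17/91] ≈ [0.4286, 0.2967, 0.0879, 0.1868]
Σpᵢ² = (1521 + 729 + 64 + 289)/91² = 2603/8281
Gini = 1 - Σpᵢ² = 1 - 2603/8281 = 0.6857

0.6857


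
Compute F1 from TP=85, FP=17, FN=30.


Precision = 85/102 = 0.8333
Recall = 85/115 = 0.7391
F1 = 2·P·R/(P+R) = 2·TP/(2·TP+FP+FN) = 170/(170+17+30) = 170/217 = 0.7834

0.7834


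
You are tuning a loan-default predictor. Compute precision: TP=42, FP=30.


Precision = TP/(TP+FP)
= 42/(42+30)
= 42/72 = 58.33%

58.33%


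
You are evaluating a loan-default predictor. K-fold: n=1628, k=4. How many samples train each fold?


Fold size = 1628/4 = 407
Training per fold = 1628 - 407 = 1221

1221


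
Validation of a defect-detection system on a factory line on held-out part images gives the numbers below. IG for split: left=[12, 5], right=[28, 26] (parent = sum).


Parent = [40, 31], H_parent = 0.9884
H_left = 0.874 (n=17), H_right = 0.999 (n=54)
H_children = (17/71)·0.874 + (54/71)·0.999 = 0.9691
IG = 0.9884 - 0.9691 = 0.0193

0.0193


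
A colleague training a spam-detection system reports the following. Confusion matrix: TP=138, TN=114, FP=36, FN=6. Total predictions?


Total = TP + TN + FP + FN
= 138 + 114 + 36 + 6
= 294
(Predicted positive: 174, predicted negative: 120)

294


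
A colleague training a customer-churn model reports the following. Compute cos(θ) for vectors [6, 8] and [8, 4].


A·B = 6·8 + 8·4 = 80
‖A‖ = √100 = 10, ‖B‖ = √80 = 8.9443
cos = 80/(√100·√80) = 80/√8000 = 0.8944

0.8944


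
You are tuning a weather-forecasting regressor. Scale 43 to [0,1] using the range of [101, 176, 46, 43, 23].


min=23, max=176
(43-23)/(176-23) = 20/153 = 0.1307

0.1307


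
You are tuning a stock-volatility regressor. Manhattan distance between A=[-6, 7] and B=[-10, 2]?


d = |-6+ 10| + |7-2|
  = 4 + 5
  = 9

9


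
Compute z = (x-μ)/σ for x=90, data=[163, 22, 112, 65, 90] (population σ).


μ = 90.4, σ = 47.0345
z = (90 - 90.4)/47.0345 = -0.0085

-0.0085


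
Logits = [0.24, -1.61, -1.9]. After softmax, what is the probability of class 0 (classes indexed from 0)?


Exponentials: e^0.24=1.2712, e^-1.61=0.1999, e^-1.9=0.1496
Sum = 1.6207
Softmax = [0.7844, 0.1233, 0.0923]
p[0] = 1.2712/1.6207 = 0.7844

0.7844


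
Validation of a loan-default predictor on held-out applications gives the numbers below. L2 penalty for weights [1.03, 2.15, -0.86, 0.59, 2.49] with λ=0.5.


‖w‖₂² = (1.03)² + (2.15)² + (-0.86)² + (0.59)² + (2.49)²
     = 1.0609 + 4.6225 + 0.7396 + 0.3481 + 6.2001
     = 12.9712
λ·‖w‖₂² = 0.5·12.9712 = 6.4856

6.4856


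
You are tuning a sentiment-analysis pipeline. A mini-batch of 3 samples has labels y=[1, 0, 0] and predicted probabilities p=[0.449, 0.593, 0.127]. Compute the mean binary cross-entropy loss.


L[0] = -ln(0.449) = 0.8007
L[1] = -ln(1-0.593) = -ln(0.407) = 0.8989
L[2] = -ln(1-0.127) = -ln(0.873) = 0.1358
mean = (0.8007 + 0.8989 + 0.1358)/3 = 0.6118

0.6118


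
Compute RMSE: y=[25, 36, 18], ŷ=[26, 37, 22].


MSE = 18/3 = 6
RMSE = √(18/3) = 2.4495

2.4495


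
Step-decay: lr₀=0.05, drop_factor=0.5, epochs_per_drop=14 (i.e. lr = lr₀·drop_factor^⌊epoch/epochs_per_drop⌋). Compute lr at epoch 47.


n_drops = ⌊47/14⌋ = 3
lr = 0.05·0.5^3 = 0.05·0.125 = 0.00625

0.00625


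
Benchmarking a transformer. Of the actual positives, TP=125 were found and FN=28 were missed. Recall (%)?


Recall = TP/(TP+FN)
= 125/(125+28)
= 125/153 = 81.7%

81.7%


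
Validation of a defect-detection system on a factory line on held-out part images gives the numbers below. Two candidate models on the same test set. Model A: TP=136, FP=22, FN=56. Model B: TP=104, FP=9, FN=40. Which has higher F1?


Model A: P=136/158=0.8608, R=136/192=0.7083, F1=2PR/(P+R)=2TP/(2TP+FP+FN)=272/350=0.7771
Model B: P=104/113=0.9204, R=104/144=0.7222, F1=2PR/(P+R)=2TP/(2TP+FP+FN)=208/257=0.8093
0.7771 < 0.8093 → Model B

Model B


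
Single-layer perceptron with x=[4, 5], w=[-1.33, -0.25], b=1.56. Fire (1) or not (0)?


z = (4)·(-1.33) + (5)·(-0.25) + 1.56
  = -5.01
step(z) = 0 (z<0)

0


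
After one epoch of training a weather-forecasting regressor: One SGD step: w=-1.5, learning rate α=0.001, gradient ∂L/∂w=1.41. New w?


w_new = w - α·∇
= -1.5 - 0.001·1.41
= -1.5 - 0.00141
= -1.50141

-1.50141


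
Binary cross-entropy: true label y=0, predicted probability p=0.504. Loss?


BCE = -[y·ln(p) + (1-y)·ln(1-p)]
= -0 - 1·ln(1-0.504)
= -ln(0.496) = 0.7012

0.7012


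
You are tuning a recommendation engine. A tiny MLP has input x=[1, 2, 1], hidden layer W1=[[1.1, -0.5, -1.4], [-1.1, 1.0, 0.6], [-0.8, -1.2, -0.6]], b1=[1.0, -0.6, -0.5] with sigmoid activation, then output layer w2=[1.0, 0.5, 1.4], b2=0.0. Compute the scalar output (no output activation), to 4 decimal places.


z1[0] = (1.1)·(1) + (-0.5)·(2) + (-1.4)·(1) + 1.0 = -0.3
z1[1] = (-1.1)·(1) + (1.0)·(2) + (0.6)·(1) - 0.6 = 0.9
z1[2] = (-0.8)·(1) + (-1.2)·(2) + (-0.6)·(1) - 0.5 = -4.3
h = sigmoid(z1) = [0.4256, 0.7109, 0.0134]
output = (1.0)·(0.4256) + (0.5)·(0.7109) + (1.4)·(0.0134) + 0.0 = 0.7998

0.7998


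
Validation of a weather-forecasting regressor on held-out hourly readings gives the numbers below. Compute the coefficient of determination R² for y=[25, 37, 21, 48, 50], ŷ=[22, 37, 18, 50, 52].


ȳ = 36.2
SS_res = Σ(y-ŷ)² = 26
SS_tot = Σ(y-ȳ)² = 686.8
R² = 1 - SS_res/SS_tot = 1 - 0.0379 = 0.9621

0.9621


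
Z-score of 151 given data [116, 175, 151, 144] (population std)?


μ = 146.5, σ = 21.0297
z = (151 - 146.5)/21.0297 = 0.214

0.214


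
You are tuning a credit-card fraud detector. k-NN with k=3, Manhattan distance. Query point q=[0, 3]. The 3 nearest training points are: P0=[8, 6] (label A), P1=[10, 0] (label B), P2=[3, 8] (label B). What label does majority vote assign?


d(q,P0) = 11  (label A)
d(q,P1) = 13  (label B)
d(q,P2) = 8  (label B)
Votes: A=1, B=2
Majority → B

B


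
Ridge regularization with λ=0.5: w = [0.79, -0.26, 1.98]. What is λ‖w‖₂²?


‖w‖₂² = (0.79)² + (-0.26)² + (1.98)²
     = 0.6241 + 0.0676 + 3.9204
     = 4.6121
λ·‖w‖₂² = 0.5·4.6121 = 2.30605

2.30605


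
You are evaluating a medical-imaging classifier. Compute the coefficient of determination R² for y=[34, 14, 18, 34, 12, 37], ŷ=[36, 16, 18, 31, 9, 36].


ȳ = 24.8333
SS_res = Σ(y-ŷ)² = 27
SS_tot = Σ(y-ȳ)² = 644.83
R² = 1 - SS_res/SS_tot = 1 - 0.0419 = 0.9581

0.9581


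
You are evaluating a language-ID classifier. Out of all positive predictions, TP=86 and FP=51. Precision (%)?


Precision = TP/(TP+FP)
= 86/(86+51)
= 86/137 = 62.77%

62.77%


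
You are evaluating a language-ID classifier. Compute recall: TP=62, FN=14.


Recall = TP/(TP+FN)
= 62/(62+14)
= 62/76 = 81.58%

81.58%


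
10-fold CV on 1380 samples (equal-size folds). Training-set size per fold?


Fold size = 1380/10 = 138
Training per fold = 1380 - 138 = 1242

1242


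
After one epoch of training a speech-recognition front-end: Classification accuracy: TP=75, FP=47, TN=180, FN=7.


Accuracy = (TP+TN)/(TP+TN+FP+FN)
= (75+180)/(309)
= 255/309 = 82.52%

82.52%


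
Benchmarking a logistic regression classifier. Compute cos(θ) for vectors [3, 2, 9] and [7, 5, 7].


A·B = 3·7 + 2·5 + 9·7 = 94
‖A‖ = √94 = 9.6954, ‖B‖ = √123 = 11.0905
cos = 94/(√94·√123) = 94/√11562 = 0.8742

0.8742


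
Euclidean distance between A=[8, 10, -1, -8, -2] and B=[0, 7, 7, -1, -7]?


d = √((8-0)² + (10-7)² + (-1-7)² + (-8+ 1)² + (-2+ 7)²)
  = √(64 + 9 + 64 + 49 + 25)
  = √211 = 14.5258

14.5258


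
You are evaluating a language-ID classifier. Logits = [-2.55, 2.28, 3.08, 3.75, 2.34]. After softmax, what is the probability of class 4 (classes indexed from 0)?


Exponentials: e^-2.55=0.0781, e^2.28=9.7767, e^3.08=21.7584, e^3.75=42.5211, e^2.34=10.3812
Sum = 84.5155
Softmax = [0.0009, 0.1157, 0.2574, 0.5031, 0.1228]
p[4] = 10.3812/84.5155 = 0.1228

0.1228


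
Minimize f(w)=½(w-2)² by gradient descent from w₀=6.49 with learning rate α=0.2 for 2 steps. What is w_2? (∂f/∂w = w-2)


step 1: grad = 6.49-2 = 4.49; w = 6.49 - 0.2·(4.49) = 5.592
step 2: grad = 5.592-2 = 3.592; w = 5.592 - 0.2·(3.592) = 4.8736

4.8736


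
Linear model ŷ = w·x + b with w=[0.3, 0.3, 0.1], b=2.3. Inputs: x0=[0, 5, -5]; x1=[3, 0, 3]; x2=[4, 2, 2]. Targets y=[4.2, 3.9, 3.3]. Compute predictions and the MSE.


ŷ0 = (0.3)·(0) + (0.3)·(5) + (0.1)·(-5) + 2.3 = 3.3
ŷ1 = (0.3)·(3) + (0.3)·(0) + (0.1)·(3) + 2.3 = 3.5
ŷ2 = (0.3)·(4) + (0.3)·(2) + (0.1)·(2) + 2.3 = 4.3
errors² = [0.81, 0.16, 1.0]
MSE = 1.9700/3 = 0.6567

0.6567


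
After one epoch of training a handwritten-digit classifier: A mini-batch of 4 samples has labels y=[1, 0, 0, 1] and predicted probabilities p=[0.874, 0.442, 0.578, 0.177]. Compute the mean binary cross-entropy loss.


L[0] = -ln(0.874) = 0.1347
L[1] = -ln(1-0.442) = -ln(0.558) = 0.5834
L[2] = -ln(1-0.578) = -ln(0.422) = 0.8627
L[3] = -ln(0.177) = 1.7316
mean = (0.1347 + 0.5834 + 0.8627 + 1.7316)/4 = 0.8281

0.8281


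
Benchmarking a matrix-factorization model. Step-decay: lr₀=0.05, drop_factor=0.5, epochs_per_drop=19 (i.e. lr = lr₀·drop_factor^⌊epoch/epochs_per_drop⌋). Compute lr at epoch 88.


n_drops = ⌊88/19⌋ = 4
lr = 0.05·0.5^4 = 0.05·0.0625 = 0.003125

0.003125


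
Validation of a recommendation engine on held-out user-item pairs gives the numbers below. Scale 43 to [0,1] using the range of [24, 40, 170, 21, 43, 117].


min=21, max=170
(43-21)/(170-21) = 22/149 = 0.1477

0.1477


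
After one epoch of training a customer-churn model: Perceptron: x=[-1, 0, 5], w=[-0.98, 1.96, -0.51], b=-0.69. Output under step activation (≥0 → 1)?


z = (-1)·(-0.98) + (0)·(1.96) + (5)·(-0.51) - 0.69
  = -2.26
step(z) = 0 (z<0)

0


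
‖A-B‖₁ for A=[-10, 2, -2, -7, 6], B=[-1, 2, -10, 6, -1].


d = |-10+ 1| + |2-2| + |-2+ 10| + |-7-6| + |6+ 1|
  = 9 + 0 + 8 + 13 + 7
  = 37

37


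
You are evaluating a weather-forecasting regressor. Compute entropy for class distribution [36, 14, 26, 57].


Probabilities: [36/133, 14/133, 26/133, 57/133] ≈ [0.2707, 0.1053, 0.1955, 0.4286]
H = -((36/133)·log₂(36/133) + (14/133)·log₂(14/133) + (26/133)·log₂(26/133) + (57/133)·log₂(57/133))
  = 1.8364 bits

1.8364 bits


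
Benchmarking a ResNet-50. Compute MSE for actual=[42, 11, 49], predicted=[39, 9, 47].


Squared errors: (42-39)²=9, (11-9)²=4, (49-47)²=4
Sum = 17
MSE = 17/3 = 17/3

17/3


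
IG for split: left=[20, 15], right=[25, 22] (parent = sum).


Parent = [45, 37], H_parent = 0.9931
H_left = 0.9852 (n=35), H_right = 0.9971 (n=47)
H_children = (35/82)·0.9852 + (47/82)·0.9971 = 0.992
IG = 0.9931 - 0.992 = 0.0011

0.0011


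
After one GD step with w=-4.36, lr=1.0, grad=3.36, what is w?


w_new = w - α·∇
= -4.36 - 1.0·3.36
= -4.36 - 3.36
= -7.72

-7.72


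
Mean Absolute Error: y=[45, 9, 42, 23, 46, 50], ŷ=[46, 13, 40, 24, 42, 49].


Absolute errors: |45-46|=1, |9-13|=4, |42-40|=2, |23-24|=1, |46-42|=4, |50-49|=1
Sum = 13
MAE = 13/6 = 13/6

13/6


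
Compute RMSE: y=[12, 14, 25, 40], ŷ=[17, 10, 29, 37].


MSE = 66/4 = 16.5
RMSE = √(66/4) = 4.062

4.062


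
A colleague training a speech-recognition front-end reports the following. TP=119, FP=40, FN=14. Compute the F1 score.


Precision = 119/159 = 0.7484
Recall = 119/133 = 0.8947
F1 = 2·P·R/(P+R) = 2·TP/(2·TP+FP+FN) = 238/(238+40+14) = 238/292 = 0.8151

0.8151


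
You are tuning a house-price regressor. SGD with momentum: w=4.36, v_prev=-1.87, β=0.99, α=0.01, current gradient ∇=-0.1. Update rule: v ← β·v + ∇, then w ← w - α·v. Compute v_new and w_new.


v_new = 0.99·-1.87 - 0.1 = -1.8513 - 0.1 = -1.9513
w_new = 4.36 - 0.01·-1.9513 = 4.36 + 0.019513 = 4.379513

v_new=-1.9513, w_new=4.379513


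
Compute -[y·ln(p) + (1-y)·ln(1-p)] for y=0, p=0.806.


BCE = -[y·ln(p) + (1-y)·ln(1-p)]
= -0 - 1·ln(1-0.806)
= -ln(0.194) = 1.6399

1.6399


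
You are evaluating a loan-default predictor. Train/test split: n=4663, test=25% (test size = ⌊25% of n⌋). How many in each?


Test = ⌊4663·25/100⌋ = 1165
Train = 4663 - 1165 = 3498

Train: 3498, Test: 1165


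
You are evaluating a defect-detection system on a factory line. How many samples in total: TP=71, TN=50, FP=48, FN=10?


Total = TP + TN + FP + FN
= 71 + 50 + 48 + 10
= 179
(Predicted positive: 119, predicted negative: 60)

179


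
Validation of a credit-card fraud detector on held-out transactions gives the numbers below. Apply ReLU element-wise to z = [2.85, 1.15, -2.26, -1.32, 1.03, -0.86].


ReLU(2.85) = max(0, 2.85) = 2.85
ReLU(1.15) = max(0, 1.15) = 1.15
ReLU(-2.26) = max(0, -2.26) = 0.0
ReLU(-1.32) = max(0, -1.32) = 0.0
ReLU(1.03) = max(0, 1.03) = 1.03
ReLU(-0.86) = max(0, -0.86) = 0.0
result = [2.85, 1.15, 0.0, 0.0, 1.03, 0.0]

[2.85, 1.15, 0.0, 0.0, 1.03, 0.0]


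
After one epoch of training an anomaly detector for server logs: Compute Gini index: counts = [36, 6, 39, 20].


Probabilities: [36/101, 6/101, 39/101, 20/101] ≈ [0.3564, 0.0594, 0.3861, 0.198]
Σpᵢ² = (1296 + 36 + 1521 + 400)/101² = 3253/10201
Gini = 1 - Σpᵢ² = 1 - 3253/10201 = 0.6811

0.6811


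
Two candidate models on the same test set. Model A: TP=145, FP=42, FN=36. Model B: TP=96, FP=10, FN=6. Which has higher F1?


Model A: P=145/187=0.7754, R=145/181=0.8011, F1=2PR/(P+R)=2TP/(2TP+FP+FN)=290/368=0.788
Model B: P=96/106=0.9057, R=96/102=0.9412, F1=2PR/(P+R)=2TP/(2TP+FP+FN)=192/208=0.9231
0.788 < 0.9231 → Model B

Model B


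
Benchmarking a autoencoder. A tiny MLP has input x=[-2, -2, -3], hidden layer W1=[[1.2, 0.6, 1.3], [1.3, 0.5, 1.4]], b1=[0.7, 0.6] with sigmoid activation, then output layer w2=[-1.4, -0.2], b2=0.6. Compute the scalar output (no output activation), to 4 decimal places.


z1[0] = (1.2)·(-2) + (0.6)·(-2) + (1.3)·(-3) + 0.7 = -6.8
z1[1] = (1.3)·(-2) + (0.5)·(-2) + (1.4)·(-3) + 0.6 = -7.2
h = sigmoid(z1) = [0.0011, 0.0007]
output = (-1.4)·(0.0011) + (-0.2)·(0.0007) + 0.6 = 0.5983

0.5983


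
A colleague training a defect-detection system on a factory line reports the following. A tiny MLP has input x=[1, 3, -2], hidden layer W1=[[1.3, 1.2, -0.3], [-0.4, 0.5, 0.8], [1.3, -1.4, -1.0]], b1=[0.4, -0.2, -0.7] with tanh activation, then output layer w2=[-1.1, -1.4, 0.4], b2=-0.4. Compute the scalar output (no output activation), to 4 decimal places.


z1[0] = (1.3)·(1) + (1.2)·(3) + (-0.3)·(-2) + 0.4 = 5.9
z1[1] = (-0.4)·(1) + (0.5)·(3) + (0.8)·(-2) - 0.2 = -0.7
z1[2] = (1.3)·(1) + (-1.4)·(3) + (-1.0)·(-2) - 0.7 = -1.6
h = tanh(z1) = [1.0, -0.6044, -0.9217]
output = (-1.1)·(1.0) + (-1.4)·(-0.6044) + (0.4)·(-0.9217) - 0.4 = -1.0225

-1.0225


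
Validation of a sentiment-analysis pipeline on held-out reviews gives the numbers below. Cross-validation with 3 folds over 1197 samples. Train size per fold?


Fold size = 1197/3 = 399
Training per fold = 1197 - 399 = 798

798


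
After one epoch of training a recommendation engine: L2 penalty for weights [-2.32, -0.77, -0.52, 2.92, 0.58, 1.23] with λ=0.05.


‖w‖₂² = (-2.32)² + (-0.77)² + (-0.52)² + (2.92)² + (0.58)² + (1.23)²
     = 5.3824 + 0.5929 + 0.2704 + 8.5264 + 0.3364 + 1.5129
     = 16.6214
λ·‖w‖₂² = 0.05·16.6214 = 0.83107

0.83107


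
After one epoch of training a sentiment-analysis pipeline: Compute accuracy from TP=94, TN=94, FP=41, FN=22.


Accuracy = (TP+TN)/(TP+TN+FP+FN)
= (94+94)/(251)
= 188/251 = 74.9%

74.9%


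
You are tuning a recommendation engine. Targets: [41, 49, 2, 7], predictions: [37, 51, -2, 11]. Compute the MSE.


Squared errors: (41-37)²=16, (49-51)²=4, (2+ 2)²=16, (7-11)²=16
Sum = 52
MSE = 52/4 = 13

13


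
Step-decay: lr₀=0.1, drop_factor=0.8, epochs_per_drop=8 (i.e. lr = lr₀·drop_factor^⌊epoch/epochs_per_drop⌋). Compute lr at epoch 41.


n_drops = ⌊41/8⌋ = 5
lr = 0.1·0.8^5 = 0.1·0.32768 = 0.032768

0.032768


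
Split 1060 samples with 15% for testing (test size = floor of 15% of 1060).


Test = ⌊1060·15/100⌋ = 159
Train = 1060 - 159 = 901

Train: 901, Test: 159


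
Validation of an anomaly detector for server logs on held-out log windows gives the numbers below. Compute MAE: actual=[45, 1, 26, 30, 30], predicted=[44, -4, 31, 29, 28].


Absolute errors: |45-44|=1, |1+ 4|=5, |26-31|=5, |30-29|=1, |30-28|=2
Sum = 14
MAE = 14/5 = 14/5

14/5


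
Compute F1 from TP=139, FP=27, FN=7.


Precision = 139/166 = 0.8373
Recall = 139/146 = 0.9521
F1 = 2·P·R/(P+R) = 2·TP/(2·TP+FP+FN) = 278/(278+27+7) = 278/312 = 0.891

0.891


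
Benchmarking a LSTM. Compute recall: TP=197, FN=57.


Recall = TP/(TP+FN)
= 197/(197+57)
= 197/254 = 77.56%

77.56%


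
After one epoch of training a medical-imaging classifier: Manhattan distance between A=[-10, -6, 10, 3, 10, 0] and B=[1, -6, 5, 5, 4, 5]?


d = |-10-1| + |-6+ 6| + |10-5| + |3-5| + |10-4| + |0-5|
  = 11 + 0 + 5 + 2 + 6 + 5
  = 29

29


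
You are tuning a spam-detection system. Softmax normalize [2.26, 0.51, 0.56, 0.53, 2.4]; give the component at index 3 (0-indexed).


Exponentials: e^2.26=9.5831, e^0.51=1.6653, e^0.56=1.7507, e^0.53=1.6989, e^2.4=11.0232
Sum = 25.7212
Softmax = [0.3726, 0.0647, 0.0681, 0.0661, 0.4286]
p[3] = 1.6989/25.7212 = 0.0661

0.0661


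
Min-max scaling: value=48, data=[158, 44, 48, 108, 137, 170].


min=44, max=170
(48-44)/(170-44) = 4/126 = 0.0317

0.0317


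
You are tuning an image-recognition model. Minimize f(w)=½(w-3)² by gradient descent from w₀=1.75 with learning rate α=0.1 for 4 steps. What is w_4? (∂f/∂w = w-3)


step 1: grad = 1.75-3 = -1.25; w = 1.75 - 0.1·(-1.25) = 1.875
step 2: grad = 1.875-3 = -1.125; w = 1.875 - 0.1·(-1.125) = 1.9875
step 3: grad = 1.9875-3 = -1.0125; w = 1.9875 - 0.1·(-1.0125) = 2.08875
step 4: grad = 2.08875-3 = -0.91125; w = 2.08875 - 0.1·(-0.91125) = 2.179875

2.179875


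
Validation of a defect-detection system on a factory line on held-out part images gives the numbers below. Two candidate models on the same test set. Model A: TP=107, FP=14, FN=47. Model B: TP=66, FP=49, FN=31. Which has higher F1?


Model A: P=107/121=0.8843, R=107/154=0.6948, F1=2PR/(P+R)=2TP/(2TP+FP+FN)=214/275=0.7782
Model B: P=66/115=0.5739, R=66/97=0.6804, F1=2PR/(P+R)=2TP/(2TP+FP+FN)=132/212=0.6226
0.7782 > 0.6226 → Model A

Model A


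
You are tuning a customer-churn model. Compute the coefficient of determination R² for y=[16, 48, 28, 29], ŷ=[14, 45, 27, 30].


ȳ = 30.25
SS_res = Σ(y-ŷ)² = 15
SS_tot = Σ(y-ȳ)² = 524.75
R² = 1 - SS_res/SS_tot = 1 - 0.0286 = 0.9714

0.9714


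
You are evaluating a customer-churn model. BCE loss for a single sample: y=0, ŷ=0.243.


BCE = -[y·ln(p) + (1-y)·ln(1-p)]
= -0 - 1·ln(1-0.243)
= -ln(0.757) = 0.2784

0.2784


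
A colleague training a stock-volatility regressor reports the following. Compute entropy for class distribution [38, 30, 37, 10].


Probabilities: [38/115, 30/115, 37/115, 10/115] ≈ [0.3304, 0.2609, 0.3217, 0.087]
H = -((38/115)·log₂(38/115) + (30/115)·log₂(30/115) + (37/115)·log₂(37/115) + (10/115)·log₂(10/115))
  = 1.8664 bits

1.8664 bits


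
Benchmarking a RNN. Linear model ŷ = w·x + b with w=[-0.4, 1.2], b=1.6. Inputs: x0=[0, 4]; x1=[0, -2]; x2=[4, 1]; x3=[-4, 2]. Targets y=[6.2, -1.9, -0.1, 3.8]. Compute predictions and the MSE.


ŷ0 = (-0.4)·(0) + (1.2)·(4) + 1.6 = 6.4
ŷ1 = (-0.4)·(0) + (1.2)·(-2) + 1.6 = -0.8
ŷ2 = (-0.4)·(4) + (1.2)·(1) + 1.6 = 1.2
ŷ3 = (-0.4)·(-4) + (1.2)·(2) + 1.6 = 5.6
errors² = [0.04, 1.21, 1.69, 3.24]
MSE = 6.1800/4 = 1.545

1.545


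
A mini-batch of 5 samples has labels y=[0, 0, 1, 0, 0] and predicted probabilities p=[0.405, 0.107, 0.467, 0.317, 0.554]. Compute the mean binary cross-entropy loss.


L[0] = -ln(1-0.405) = -ln(0.595) = 0.5192
L[1] = -ln(1-0.107) = -ln(0.893) = 0.1132
L[2] = -ln(0.467) = 0.7614
L[3] = -ln(1-0.317) = -ln(0.683) = 0.3813
L[4] = -ln(1-0.554) = -ln(0.446) = 0.8074
mean = (0.5192 + 0.1132 + 0.7614 + 0.3813 + 0.8074)/5 = 0.5165

0.5165


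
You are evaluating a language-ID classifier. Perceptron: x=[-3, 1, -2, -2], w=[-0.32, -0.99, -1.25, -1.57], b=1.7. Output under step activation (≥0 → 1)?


z = (-3)·(-0.32) + (1)·(-0.99) + (-2)·(-1.25) + (-2)·(-1.57) + 1.7
  = 7.31
step(z) = 1 (z≥0)

1


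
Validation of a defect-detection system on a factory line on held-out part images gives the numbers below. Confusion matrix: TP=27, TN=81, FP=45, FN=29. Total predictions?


Total = TP + TN + FP + FN
= 27 + 81 + 45 + 29
= 182
(Predicted positive: 72, predicted negative: 110)

182


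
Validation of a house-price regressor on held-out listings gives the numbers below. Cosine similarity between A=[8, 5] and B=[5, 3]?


A·B = 8·5 + 5·3 = 55
‖A‖ = √89 = 9.434, ‖B‖ = √34 = 5.831
cos = 55/(√89·√34) = 55/√3026 = 0.9998

0.9998


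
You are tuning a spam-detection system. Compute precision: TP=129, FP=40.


Precision = TP/(TP+FP)
= 129/(129+40)
= 129/169 = 76.33%

76.33%


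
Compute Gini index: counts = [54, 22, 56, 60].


Probabilities: [54/192, 22/192, 56/192, 60/192] ≈ [0.2812, 0.1146, 0.2917, 0.3125]
Σpᵢ² = (2916 + 484 + 3136 + 3600)/192² = 10136/36864
Gini = 1 - Σpᵢ² = 1 - 10136/36864 = 0.725

0.725


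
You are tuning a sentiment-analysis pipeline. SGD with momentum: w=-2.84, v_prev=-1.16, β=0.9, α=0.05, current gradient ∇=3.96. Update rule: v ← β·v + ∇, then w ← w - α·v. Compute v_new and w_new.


v_new = 0.9·-1.16 + 3.96 = -1.044 + 3.96 = 2.916
w_new = -2.84 - 0.05·2.916 = -2.84 - 0.1458 = -2.9858

v_new=2.916, w_new=-2.9858


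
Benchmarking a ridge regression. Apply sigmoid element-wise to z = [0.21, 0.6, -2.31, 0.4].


σ(0.21) = 1/(1+e^-0.21) = 0.5523
σ(0.6) = 1/(1+e^-0.6) = 0.6457
σ(-2.31) = 1/(1+e^2.31) = 0.0903
σ(0.4) = 1/(1+e^-0.4) = 0.5987
result = [0.5523, 0.6457, 0.0903, 0.5987]

[0.5523, 0.6457, 0.0903, 0.5987]


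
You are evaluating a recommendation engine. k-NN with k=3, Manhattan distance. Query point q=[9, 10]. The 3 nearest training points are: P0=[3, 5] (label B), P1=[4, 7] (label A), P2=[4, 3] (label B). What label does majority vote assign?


d(q,P0) = 11  (label B)
d(q,P1) = 8  (label A)
d(q,P2) = 12  (label B)
Votes: A=1, B=2
Majority → B

B


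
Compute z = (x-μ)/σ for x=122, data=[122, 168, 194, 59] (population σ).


μ = 135.75, σ = 51.2659
z = (122 - 135.75)/51.2659 = -0.2682

-0.2682


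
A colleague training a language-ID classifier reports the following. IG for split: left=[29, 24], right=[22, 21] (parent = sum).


Parent = [51, 45], H_parent = 0.9972
H_left = 0.9936 (n=53), H_right = 0.9996 (n=43)
H_children = (53/96)·0.9936 + (43/96)·0.9996 = 0.9963
IG = 0.9972 - 0.9963 = 0.0009

0.0009


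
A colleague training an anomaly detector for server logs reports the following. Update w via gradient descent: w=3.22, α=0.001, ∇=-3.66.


w_new = w - α·∇
= 3.22 - 0.001·-3.66
= 3.22 + 0.00366
= 3.22366

3.22366


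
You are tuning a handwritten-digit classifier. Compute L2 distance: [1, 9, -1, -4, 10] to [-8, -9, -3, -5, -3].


d = √((1+ 8)² + (9+ 9)² + (-1+ 3)² + (-4+ 5)² + (10+ 3)²)
  = √(81 + 324 + 4 + 1 + 169)
  = √579 = 24.0624

24.0624


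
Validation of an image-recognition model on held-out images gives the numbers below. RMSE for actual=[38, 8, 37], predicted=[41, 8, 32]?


MSE = 34/3 = 11.3333
RMSE = √(34/3) = 3.3665

3.3665


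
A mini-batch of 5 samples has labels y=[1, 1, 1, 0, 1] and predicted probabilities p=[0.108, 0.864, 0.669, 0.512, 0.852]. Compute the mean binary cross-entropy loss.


L[0] = -ln(0.108) = 2.2256
L[1] = -ln(0.864) = 0.1462
L[2] = -ln(0.669) = 0.402
L[3] = -ln(1-0.512) = -ln(0.488) = 0.7174
L[4] = -ln(0.852) = 0.1602
mean = (2.2256 + 0.1462 + 0.402 + 0.7174 + 0.1602)/5 = 0.7303

0.7303


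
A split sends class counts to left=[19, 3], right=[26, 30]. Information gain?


Parent = [45, 33], H_parent = 0.9829
H_left = 0.5746 (n=22), H_right = 0.9963 (n=56)
H_children = (22/78)·0.5746 + (56/78)·0.9963 = 0.8774
IG = 0.9829 - 0.8774 = 0.1055

0.1055


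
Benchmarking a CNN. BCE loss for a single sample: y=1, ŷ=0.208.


BCE = -[y·ln(p) + (1-y)·ln(1-p)]
= -1·ln(0.208) - 0
= -ln(0.208) = 1.5702

1.5702


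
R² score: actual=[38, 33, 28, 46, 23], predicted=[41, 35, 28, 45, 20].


ȳ = 33.6
SS_res = Σ(y-ŷ)² = 23
SS_tot = Σ(y-ȳ)² = 317.2
R² = 1 - SS_res/SS_tot = 1 - 0.0725 = 0.9275

0.9275


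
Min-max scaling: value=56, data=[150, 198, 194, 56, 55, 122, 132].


min=55, max=198
(56-55)/(198-55) = 1/143 = 0.007

0.007


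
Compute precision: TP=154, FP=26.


Precision = TP/(TP+FP)
= 154/(154+26)
= 154/180 = 85.56%

85.56%


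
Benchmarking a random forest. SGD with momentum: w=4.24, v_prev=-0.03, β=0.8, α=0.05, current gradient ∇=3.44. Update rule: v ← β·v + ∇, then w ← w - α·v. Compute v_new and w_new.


v_new = 0.8·-0.03 + 3.44 = -0.024 + 3.44 = 3.416
w_new = 4.24 - 0.05·3.416 = 4.24 - 0.1708 = 4.0692

v_new=3.416, w_new=4.0692


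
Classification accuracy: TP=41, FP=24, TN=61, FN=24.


Accuracy = (TP+TN)/(TP+TN+FP+FN)
= (41+61)/(150)
= 102/150 = 68.0%

68.0%


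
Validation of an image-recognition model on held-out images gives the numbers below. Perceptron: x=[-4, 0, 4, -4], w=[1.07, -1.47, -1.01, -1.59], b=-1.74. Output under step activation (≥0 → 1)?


z = (-4)·(1.07) + (0)·(-1.47) + (4)·(-1.01) + (-4)·(-1.59) - 1.74
  = -3.7
step(z) = 0 (z<0)

0


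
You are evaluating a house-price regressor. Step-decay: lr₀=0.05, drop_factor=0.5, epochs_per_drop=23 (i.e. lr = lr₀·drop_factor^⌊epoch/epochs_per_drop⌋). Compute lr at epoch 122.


n_drops = ⌊122/23⌋ = 5
lr = 0.05·0.5^5 = 0.05·0.03125 = 0.0015625

0.0015625


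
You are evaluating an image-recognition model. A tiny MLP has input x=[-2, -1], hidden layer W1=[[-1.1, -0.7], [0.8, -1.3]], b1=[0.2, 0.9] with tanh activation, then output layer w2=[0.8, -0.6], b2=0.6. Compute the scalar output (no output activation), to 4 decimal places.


z1[0] = (-1.1)·(-2) + (-0.7)·(-1) + 0.2 = 3.1
z1[1] = (0.8)·(-2) + (-1.3)·(-1) + 0.9 = 0.6
h = tanh(z1) = [0.9959, 0.537]
output = (0.8)·(0.9959) + (-0.6)·(0.537) + 0.6 = 1.0745

1.0745


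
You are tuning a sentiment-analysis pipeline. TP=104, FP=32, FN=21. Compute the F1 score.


Precision = 104/136 = 0.7647
Recall = 104/125 = 0.832
F1 = 2·P·R/(P+R) = 2·TP/(2·TP+FP+FN) = 208/(208+32+21) = 208/261 = 0.7969

0.7969


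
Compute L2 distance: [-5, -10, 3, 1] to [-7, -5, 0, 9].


d = √((-5+ 7)² + (-10+ 5)² + (3-0)² + (1-9)²)
  = √(4 + 25 + 9 + 64)
  = √102 = 10.0995

10.0995


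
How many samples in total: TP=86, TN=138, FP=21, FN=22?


Total = TP + TN + FP + FN
= 86 + 138 + 21 + 22
= 267
(Predicted positive: 107, predicted negative: 160)

267


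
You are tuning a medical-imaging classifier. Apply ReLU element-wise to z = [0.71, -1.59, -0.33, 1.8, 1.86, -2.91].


ReLU(0.71) = max(0, 0.71) = 0.71
ReLU(-1.59) = max(0, -1.59) = 0.0
ReLU(-0.33) = max(0, -0.33) = 0.0
ReLU(1.8) = max(0, 1.8) = 1.8
ReLU(1.86) = max(0, 1.86) = 1.86
ReLU(-2.91) = max(0, -2.91) = 0.0
result = [0.71, 0.0, 0.0, 1.8, 1.86, 0.0]

[0.71, 0.0, 0.0, 1.8, 1.86, 0.0]


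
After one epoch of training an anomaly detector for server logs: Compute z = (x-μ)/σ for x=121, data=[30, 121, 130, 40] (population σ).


μ = 80.25, σ = 45.4993
z = (121 - 80.25)/45.4993 = 0.8956

0.8956


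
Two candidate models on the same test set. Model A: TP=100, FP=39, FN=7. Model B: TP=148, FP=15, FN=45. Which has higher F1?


Model A: P=100/139=0.7194, R=100/107=0.9346, F1=2PR/(P+R)=2TP/(2TP+FP+FN)=200/246=0.813
Model B: P=148/163=0.908, R=148/193=0.7668, F1=2PR/(P+R)=2TP/(2TP+FP+FN)=296/356=0.8315
0.813 < 0.8315 → Model B

Model B


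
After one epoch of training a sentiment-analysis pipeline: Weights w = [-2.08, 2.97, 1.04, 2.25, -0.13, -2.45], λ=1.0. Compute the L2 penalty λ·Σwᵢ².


‖w‖₂² = (-2.08)² + (2.97)² + (1.04)² + (2.25)² + (-0.13)² + (-2.45)²
     = 4.3264 + 8.8209 + 1.0816 + 5.0625 + 0.0169 + 6.0025
     = 25.3108
λ·‖w‖₂² = 1.0·25.3108 = 25.3108

25.3108


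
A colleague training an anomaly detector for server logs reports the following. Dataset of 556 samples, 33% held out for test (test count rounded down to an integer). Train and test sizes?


Test = ⌊556·33/100⌋ = 183
Train = 556 - 183 = 373

Train: 373, Test: 183


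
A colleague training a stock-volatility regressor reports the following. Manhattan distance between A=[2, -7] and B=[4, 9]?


d = |2-4| + |-7-9|
  = 2 + 16
  = 18

18


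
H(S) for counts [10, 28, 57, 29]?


Probabilities: [10/124, 28/124, 57/124, 29/124] ≈ [0.0806, 0.2258, 0.4597, 0.2339]
H = -((10/124)·log₂(10/124) + (28/124)·log₂(28/124) + (57/124)·log₂(57/124) + (29/124)·log₂(29/124))
  = 1.7834 bits

1.7834 bits


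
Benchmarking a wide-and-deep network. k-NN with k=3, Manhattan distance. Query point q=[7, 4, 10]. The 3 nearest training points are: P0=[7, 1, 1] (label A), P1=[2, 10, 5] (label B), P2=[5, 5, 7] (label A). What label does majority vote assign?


d(q,P0) = 12  (label A)
d(q,P1) = 16  (label B)
d(q,P2) = 6  (label A)
Votes: A=2, B=1
Majority → A

A


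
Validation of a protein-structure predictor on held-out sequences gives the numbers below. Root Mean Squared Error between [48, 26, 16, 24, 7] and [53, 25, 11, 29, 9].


MSE = 80/5 = 16
RMSE = √(80/5) = 4.0

4.0


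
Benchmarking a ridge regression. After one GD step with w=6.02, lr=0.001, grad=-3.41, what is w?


w_new = w - α·∇
= 6.02 - 0.001·-3.41
= 6.02 + 0.00341
= 6.02341

6.02341


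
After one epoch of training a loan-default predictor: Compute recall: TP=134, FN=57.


Recall = TP/(TP+FN)
= 134/(134+57)
= 134/191 = 70.16%

70.16%


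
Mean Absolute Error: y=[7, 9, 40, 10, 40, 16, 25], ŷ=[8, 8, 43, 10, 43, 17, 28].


Absolute errors: |7-8|=1, |9-8|=1, |40-43|=3, |10-10|=0, |40-43|=3, |16-17|=1, |25-28|=3
Sum = 12
MAE = 12/7 = 12/7

12/7


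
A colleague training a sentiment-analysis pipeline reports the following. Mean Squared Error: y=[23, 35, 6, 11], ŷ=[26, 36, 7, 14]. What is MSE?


Squared errors: (23-26)²=9, (35-36)²=1, (6-7)²=1, (11-14)²=9
Sum = 20
MSE = 20/4 = 5

5


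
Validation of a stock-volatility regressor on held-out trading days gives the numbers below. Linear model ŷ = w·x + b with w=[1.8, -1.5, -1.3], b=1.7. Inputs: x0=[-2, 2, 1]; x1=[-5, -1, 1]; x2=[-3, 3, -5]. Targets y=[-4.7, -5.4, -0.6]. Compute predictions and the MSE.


ŷ0 = (1.8)·(-2) + (-1.5)·(2) + (-1.3)·(1) + 1.7 = -6.2
ŷ1 = (1.8)·(-5) + (-1.5)·(-1) + (-1.3)·(1) + 1.7 = -7.1
ŷ2 = (1.8)·(-3) + (-1.5)·(3) + (-1.3)·(-5) + 1.7 = -1.7
errors² = [2.25, 2.89, 1.21]
MSE = 6.3500/3 = 2.1167

2.1167


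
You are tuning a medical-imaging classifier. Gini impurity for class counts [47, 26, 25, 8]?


Probabilities: [47/106, 26/106, 25/106, 8/106] ≈ [0.4434, 0.2453, 0.2358, 0.0755]
Σpᵢ² = (2209 + 676 + 625 + 64)/106² = 3574/11236
Gini = 1 - Σpᵢ² = 1 - 3574/11236 = 0.6819

0.6819


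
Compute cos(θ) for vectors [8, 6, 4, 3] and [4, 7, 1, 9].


A·B = 8·4 + 6·7 + 4·1 + 3·9 = 105
‖A‖ = √125 = 11.1803, ‖B‖ = √147 = 12.1244
cos = 105/(√125·√147) = 105/√18375 = 0.7746

0.7746


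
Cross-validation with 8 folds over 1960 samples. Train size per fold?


Fold size = 1960/8 = 245
Training per fold = 1960 - 245 = 1715

1715


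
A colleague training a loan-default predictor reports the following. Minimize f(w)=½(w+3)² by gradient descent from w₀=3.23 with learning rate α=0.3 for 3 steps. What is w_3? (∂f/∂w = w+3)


step 1: grad = 3.23+3 = 6.23; w = 3.23 - 0.3·(6.23) = 1.361
step 2: grad = 1.361+3 = 4.361; w = 1.361 - 0.3·(4.361) = 0.0527
step 3: grad = 0.0527+3 = 3.0527; w = 0.0527 - 0.3·(3.0527) = -0.86311

-0.86311
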